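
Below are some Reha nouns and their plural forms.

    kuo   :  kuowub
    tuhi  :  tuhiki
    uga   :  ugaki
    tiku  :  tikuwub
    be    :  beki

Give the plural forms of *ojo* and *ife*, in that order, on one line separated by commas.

ojowub, ifeki

The alternation tracks the last vowel of the stem — -wub when the last vowel of the stem is a rounded vowel (*kuo*, *tiku*); -ki when the last vowel of the stem is an unrounded vowel (*tuhi*, *uga*, *be*).
The last vowel of *ojo* is /o/, which is a rounded vowel, so the suffix is -wub, giving *ojowub*.
The last vowel of *ife* is /e/, which is an unrounded vowel, so the suffix is -ki, giving *ifeki*.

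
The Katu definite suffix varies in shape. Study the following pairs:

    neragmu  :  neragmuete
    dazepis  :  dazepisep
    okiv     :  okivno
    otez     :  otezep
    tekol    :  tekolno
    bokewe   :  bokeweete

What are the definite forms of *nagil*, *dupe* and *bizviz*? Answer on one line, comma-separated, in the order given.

nagilno, dupeete, bizvizep

The alternation tracks the final sound of the stem — -ep when the stem ends in a sibilant (*dazepis*, *otez*); -no when the stem ends in a non-sibilant consonant (*okiv*, *tekol*); -ete when the stem ends in a vowel (*neragmu*, *bokewe*).
*nagil*: final sound = /l/, a non-sibilant consonant → -no → *nagilno*.
*dupe*: final sound = /e/, a vowel → -ete → *dupeete*.
*bizviz*: final sound = /z/, a sibilant → -ep → *bizvizep*.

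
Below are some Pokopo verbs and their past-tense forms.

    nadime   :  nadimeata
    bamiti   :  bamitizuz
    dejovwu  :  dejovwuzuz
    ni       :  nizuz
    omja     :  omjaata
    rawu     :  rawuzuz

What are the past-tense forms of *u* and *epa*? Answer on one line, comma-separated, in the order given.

uzuz, epaata

The suffix is conditioned by the last vowel: -zuz when the last vowel of the stem is a high vowel (*bamiti*, *dejovwu*, *ni*, *rawu*); -ata when the last vowel of the stem is a non-high vowel (*nadime*, *omja*).
Since the last vowel of *u* is /u/ (a high vowel), it takes -zuz, giving *uzuz*.
Since the last vowel of *epa* is /a/ (a non-high vowel), it takes -ata, giving *epaata*.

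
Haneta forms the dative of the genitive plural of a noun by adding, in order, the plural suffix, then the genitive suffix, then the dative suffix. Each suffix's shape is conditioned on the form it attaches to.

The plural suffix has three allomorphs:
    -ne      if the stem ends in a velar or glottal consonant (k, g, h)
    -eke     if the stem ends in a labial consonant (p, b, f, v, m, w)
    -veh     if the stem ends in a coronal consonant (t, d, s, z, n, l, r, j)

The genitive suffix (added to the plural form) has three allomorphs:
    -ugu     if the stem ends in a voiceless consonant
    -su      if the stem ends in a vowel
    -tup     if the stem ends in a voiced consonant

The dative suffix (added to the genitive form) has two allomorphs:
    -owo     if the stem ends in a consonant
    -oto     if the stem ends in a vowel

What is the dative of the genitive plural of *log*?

*log*: final consonant = /g/, velar/glottal → -ne → *logne*.
The final sound of the plural form *logne* is /e/, which is a vowel, so the genitive suffix is -su, giving *lognesu*.
The genitive form *lognesu*: final sound = /u/, a vowel → -oto → *lognesuoto*.

lognesuoto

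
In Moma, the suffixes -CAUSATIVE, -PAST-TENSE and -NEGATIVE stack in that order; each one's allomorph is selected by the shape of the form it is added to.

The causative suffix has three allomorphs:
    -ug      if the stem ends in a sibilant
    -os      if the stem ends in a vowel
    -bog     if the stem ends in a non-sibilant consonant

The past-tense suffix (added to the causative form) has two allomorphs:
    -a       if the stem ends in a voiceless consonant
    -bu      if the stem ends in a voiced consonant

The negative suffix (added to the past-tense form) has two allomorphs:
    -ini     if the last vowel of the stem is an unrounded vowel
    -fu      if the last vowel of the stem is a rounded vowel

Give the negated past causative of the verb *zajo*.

zajoosaini

Since the final sound of *zajo* is /o/ (a vowel), it takes -os, giving *zajoos*.
Since the final consonant of the causative form *zajoos* is /s/ (voiceless), it takes -a, giving *zajoosa*.
The past-tense form *zajoosa* — last vowel /a/ (an unrounded vowel) → -ini → *zajoosaini*.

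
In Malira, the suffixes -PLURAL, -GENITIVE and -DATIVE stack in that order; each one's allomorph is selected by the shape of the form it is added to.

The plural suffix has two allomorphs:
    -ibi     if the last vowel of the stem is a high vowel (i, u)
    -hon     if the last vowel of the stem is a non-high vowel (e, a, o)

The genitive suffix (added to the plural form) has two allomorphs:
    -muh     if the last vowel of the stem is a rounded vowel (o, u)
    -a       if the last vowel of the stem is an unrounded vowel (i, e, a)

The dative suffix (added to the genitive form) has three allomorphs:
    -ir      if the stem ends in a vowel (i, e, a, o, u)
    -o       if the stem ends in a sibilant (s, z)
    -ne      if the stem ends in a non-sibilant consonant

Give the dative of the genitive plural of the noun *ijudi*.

ijudiibiair

*ijudi*: last vowel = /i/, a high vowel → -ibi → *ijudiibi*.
Since the last vowel of the plural form *ijudiibi* is /i/ (an unrounded vowel), it takes -a, giving *ijudiibia*.
The final sound of the genitive form *ijudiibia* is /a/, which is a vowel, so the dative suffix is -ir, giving *ijudiibiair*.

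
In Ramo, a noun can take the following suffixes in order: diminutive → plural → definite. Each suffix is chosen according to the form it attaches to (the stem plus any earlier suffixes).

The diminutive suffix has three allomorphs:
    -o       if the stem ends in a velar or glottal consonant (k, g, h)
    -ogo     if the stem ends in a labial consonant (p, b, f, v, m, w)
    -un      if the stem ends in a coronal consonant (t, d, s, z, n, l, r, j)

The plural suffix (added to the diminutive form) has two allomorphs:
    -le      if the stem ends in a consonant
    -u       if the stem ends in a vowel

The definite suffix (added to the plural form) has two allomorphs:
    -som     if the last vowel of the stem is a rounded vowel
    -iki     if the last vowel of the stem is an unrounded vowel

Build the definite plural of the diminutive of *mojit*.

mojitunleiki

*mojit*: final consonant = /t/, coronal → -un → *mojitun*.
The diminutive form *mojitun* — final sound /n/ (a consonant) → -le → *mojitunle*.
The plural form *mojitunle* — last vowel /e/ (an unrounded vowel) → -iki → *mojitunleiki*.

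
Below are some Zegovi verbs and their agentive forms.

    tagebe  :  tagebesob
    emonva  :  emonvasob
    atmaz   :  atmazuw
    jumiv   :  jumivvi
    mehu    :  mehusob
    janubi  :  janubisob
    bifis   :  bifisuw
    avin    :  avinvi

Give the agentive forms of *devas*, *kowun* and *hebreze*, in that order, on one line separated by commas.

The pattern is sibilance of the final sound: -uw when the stem ends in a sibilant (*atmaz*, *bifis*); -vi when the stem ends in a non-sibilant consonant (*jumiv*, *avin*); -sob when the stem ends in a vowel (*tagebe*, *emonva*, *mehu*, *janubi*).
*devas* — final sound /s/ (a sibilant) → -uw → *devasuw*.
Since the final sound of *kowun* is /n/ (a non-sibilant consonant), it takes -vi, giving *kowunvi*.
*hebreze* — final sound /e/ (a vowel) → -sob → *hebrezesob*.

devasuw, kowunvi, hebrezesob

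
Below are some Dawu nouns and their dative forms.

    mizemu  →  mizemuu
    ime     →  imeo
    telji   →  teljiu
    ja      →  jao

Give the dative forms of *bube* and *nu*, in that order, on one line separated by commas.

Looking at the last vowel of each stem: -u when the last vowel of the stem is a high vowel (*mizemu*, *telji*); -o when the last vowel of the stem is a non-high vowel (*ime*, *ja*).
Since the last vowel of *bube* is /e/ (a non-high vowel), it takes -o, giving *bubeo*.
The last vowel of *nu* is /u/, which is a high vowel, so the suffix is -u, giving *nuu*.

bubeo, nuu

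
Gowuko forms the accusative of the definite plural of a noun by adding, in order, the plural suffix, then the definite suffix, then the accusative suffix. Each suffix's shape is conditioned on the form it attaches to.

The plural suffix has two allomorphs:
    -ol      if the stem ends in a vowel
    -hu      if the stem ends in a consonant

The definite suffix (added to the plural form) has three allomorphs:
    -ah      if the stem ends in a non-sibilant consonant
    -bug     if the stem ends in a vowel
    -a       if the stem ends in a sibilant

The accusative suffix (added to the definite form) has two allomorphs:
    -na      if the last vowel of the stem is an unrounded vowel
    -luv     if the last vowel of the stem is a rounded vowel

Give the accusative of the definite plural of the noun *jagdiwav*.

*jagdiwav*: final sound = /v/, a consonant → -hu → *jagdiwavhu*.
The plural form *jagdiwavhu* — final sound /u/ (a vowel) → -bug → *jagdiwavhubug*.
The definite form *jagdiwavhubug* — last vowel /u/ (a rounded vowel) → -luv → *jagdiwavhubugluv*.

jagdiwavhubugluv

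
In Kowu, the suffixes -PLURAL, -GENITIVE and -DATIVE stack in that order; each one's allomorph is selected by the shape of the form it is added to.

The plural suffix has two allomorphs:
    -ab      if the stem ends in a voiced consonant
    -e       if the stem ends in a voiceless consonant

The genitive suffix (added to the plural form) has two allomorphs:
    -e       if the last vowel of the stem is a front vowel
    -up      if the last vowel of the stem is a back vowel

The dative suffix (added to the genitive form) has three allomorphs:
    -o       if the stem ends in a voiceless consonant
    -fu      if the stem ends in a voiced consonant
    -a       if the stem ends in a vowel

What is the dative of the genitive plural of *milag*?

milagabupo

*milag* — final consonant /g/ (voiced) → -ab → *milagab*.
The plural form *milagab*: last vowel = /a/, a back vowel → -up → *milagabup*.
The genitive form *milagabup*: final sound = /p/, a voiceless consonant → -o → *milagabupo*.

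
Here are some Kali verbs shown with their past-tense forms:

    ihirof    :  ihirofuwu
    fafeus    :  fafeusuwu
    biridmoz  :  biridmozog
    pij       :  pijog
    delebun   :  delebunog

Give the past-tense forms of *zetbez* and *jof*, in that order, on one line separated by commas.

Looking at the final consonant of each stem: -uwu when the stem ends in a voiceless consonant (*ihirof*, *fafeus*); -og when the stem ends in a voiced consonant (*biridmoz*, *pij*, *delebun*).
*zetbez* — final consonant /z/ (voiced) → -og → *zetbezog*.
*jof*: final consonant = /f/, voiceless → -uwu → *jofuwu*.

zetbezog, jofuwu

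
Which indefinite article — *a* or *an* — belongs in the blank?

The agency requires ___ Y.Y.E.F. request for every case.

The indefinite article is chosen by the initial *sound* of the following word, not its spelling.
The initialism *Y.Y.E.F.* is read letter by letter; the first letter, Y, is pronounced /waɪ/, which begins with a consonant sound.
So the article is *a*: The agency requires a Y.Y.E.F. request for every case.

a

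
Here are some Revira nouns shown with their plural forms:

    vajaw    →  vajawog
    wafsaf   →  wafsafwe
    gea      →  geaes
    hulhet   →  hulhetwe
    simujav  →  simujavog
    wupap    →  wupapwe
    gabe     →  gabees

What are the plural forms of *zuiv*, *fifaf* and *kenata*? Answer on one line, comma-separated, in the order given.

zuivog, fifafwe, kenataes

The suffix is conditioned by the final sound: -we when the stem ends in a voiceless consonant (*wafsaf*, *hulhet*, *wupap*); -og when the stem ends in a voiced consonant (*vajaw*, *simujav*); -es when the stem ends in a vowel (*gea*, *gabe*).
The final sound of *zuiv* is /v/, which is a voiced consonant, so the suffix is -og, giving *zuivog*.
The final sound of *fifaf* is /f/, which is a voiceless consonant, so the suffix is -we, giving *fifafwe*.
*kenata*: final sound = /a/, a vowel → -es → *kenataes*.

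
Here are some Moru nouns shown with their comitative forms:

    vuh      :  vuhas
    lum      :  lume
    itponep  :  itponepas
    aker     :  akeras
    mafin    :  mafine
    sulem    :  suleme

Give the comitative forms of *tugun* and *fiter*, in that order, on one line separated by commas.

The suffix is conditioned by the final consonant: -e when the stem ends in a nasal (*lum*, *mafin*, *sulem*); -as when the stem ends in a non-nasal consonant (*vuh*, *itponep*, *aker*).
*tugun* — final consonant /n/ (a nasal) → -e → *tugune*.
*fiter* — final consonant /r/ (non-nasal) → -as → *fiteras*.

tugune, fiteras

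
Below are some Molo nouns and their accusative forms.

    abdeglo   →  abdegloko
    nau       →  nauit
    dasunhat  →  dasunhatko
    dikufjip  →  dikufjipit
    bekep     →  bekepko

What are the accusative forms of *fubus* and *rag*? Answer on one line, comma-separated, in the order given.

fubusit, ragko

The suffix is conditioned by the last vowel: -it when the last vowel of the stem is a high vowel (*nau*, *dikufjip*); -ko when the last vowel of the stem is a non-high vowel (*abdeglo*, *dasunhat*, *bekep*).
The last vowel of *fubus* is /u/, which is a high vowel, so the suffix is -it, giving *fubusit*.
*rag* — last vowel /a/ (a non-high vowel) → -ko → *ragko*.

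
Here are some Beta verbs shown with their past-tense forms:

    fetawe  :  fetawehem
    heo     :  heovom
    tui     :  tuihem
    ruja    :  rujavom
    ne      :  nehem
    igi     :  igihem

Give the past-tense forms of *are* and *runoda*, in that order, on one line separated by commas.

arehem, runodavom

The suffix is conditioned by the last vowel: -hem when the last vowel of the stem is a front vowel (*fetawe*, *tui*, *ne*, *igi*); -vom when the last vowel of the stem is a back vowel (*heo*, *ruja*).
The last vowel of *are* is /e/, which is a front vowel, so the suffix is -hem, giving *arehem*.
*runoda* — last vowel /a/ (a back vowel) → -vom → *runodavom*.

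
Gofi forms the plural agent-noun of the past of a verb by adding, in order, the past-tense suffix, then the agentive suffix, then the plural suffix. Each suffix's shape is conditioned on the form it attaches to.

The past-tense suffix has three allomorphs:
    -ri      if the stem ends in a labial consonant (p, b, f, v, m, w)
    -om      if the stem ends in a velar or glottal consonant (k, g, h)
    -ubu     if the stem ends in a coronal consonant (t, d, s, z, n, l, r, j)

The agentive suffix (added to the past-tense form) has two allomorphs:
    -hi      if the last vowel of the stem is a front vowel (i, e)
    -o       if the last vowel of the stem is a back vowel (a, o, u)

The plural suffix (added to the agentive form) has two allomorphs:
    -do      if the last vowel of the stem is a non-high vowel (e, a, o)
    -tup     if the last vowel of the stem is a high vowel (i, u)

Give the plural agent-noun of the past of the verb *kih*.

The final consonant of *kih* is /h/, which is velar/glottal, so the past-tense suffix is -om, giving *kihom*.
The past-tense form *kihom* — last vowel /o/ (a back vowel) → -o → *kihomo*.
The agentive form *kihomo*: last vowel = /o/, a non-high vowel → -do → *kihomodo*.

kihomodo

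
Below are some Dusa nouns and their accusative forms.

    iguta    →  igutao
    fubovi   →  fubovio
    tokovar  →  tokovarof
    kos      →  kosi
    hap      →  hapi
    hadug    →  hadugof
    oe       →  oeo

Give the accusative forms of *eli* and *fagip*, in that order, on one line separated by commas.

elio, fagipi

The suffix is conditioned by the final sound: -i when the stem ends in a voiceless consonant (*kos*, *hap*); -of when the stem ends in a voiced consonant (*tokovar*, *hadug*); -o when the stem ends in a vowel (*iguta*, *fubovi*, *oe*).
The final sound of *eli* is /i/, which is a vowel, so the suffix is -o, giving *elio*.
Since the final sound of *fagip* is /p/ (a voiceless consonant), it takes -i, giving *fagipi*.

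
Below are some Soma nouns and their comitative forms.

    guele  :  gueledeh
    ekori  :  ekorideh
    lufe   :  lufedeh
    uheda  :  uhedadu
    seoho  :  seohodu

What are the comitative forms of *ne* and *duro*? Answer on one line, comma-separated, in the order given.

The suffix is conditioned by the last vowel: -deh when the last vowel of the stem is a front vowel (*guele*, *ekori*, *lufe*); -du when the last vowel of the stem is a back vowel (*uheda*, *seoho*).
*ne*: last vowel = /e/, a front vowel → -deh → *nedeh*.
Since the last vowel of *duro* is /o/ (a back vowel), it takes -du, giving *durodu*.

nedeh, durodu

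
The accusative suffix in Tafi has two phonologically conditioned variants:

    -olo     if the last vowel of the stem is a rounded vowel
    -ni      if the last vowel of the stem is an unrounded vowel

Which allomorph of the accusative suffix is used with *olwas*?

-ni

*olwas* — last vowel /a/ (an unrounded vowel) → -ni.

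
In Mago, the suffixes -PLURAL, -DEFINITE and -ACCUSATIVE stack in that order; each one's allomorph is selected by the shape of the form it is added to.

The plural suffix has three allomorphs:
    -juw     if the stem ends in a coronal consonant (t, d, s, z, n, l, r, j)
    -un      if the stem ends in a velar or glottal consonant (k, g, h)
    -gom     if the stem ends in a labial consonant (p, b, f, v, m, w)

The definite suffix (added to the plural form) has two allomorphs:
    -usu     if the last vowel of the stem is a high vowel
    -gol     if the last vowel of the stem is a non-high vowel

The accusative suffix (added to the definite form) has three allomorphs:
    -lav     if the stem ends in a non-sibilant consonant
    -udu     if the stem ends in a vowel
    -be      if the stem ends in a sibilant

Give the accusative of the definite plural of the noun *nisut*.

nisutjuwusuudu

Since the final consonant of *nisut* is /t/ (coronal), it takes -juw, giving *nisutjuw*.
The last vowel of the plural form *nisutjuw* is /u/, which is a high vowel, so the definite suffix is -usu, giving *nisutjuwusu*.
Since the final sound of the definite form *nisutjuwusu* is /u/ (a vowel), it takes -udu, giving *nisutjuwusuudu*.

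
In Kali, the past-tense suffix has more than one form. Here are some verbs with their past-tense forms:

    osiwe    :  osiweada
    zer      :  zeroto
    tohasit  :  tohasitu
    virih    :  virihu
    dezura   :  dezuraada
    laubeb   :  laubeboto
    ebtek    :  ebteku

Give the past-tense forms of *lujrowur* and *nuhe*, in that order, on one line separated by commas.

The alternation tracks the final sound of the stem — -u when the stem ends in a voiceless consonant (*tohasit*, *virih*, *ebtek*); -oto when the stem ends in a voiced consonant (*zer*, *laubeb*); -ada when the stem ends in a vowel (*osiwe*, *dezura*).
The final sound of *lujrowur* is /r/, which is a voiced consonant, so the suffix is -oto, giving *lujrowuroto*.
*nuhe* — final sound /e/ (a vowel) → -ada → *nuheada*.

lujrowuroto, nuheada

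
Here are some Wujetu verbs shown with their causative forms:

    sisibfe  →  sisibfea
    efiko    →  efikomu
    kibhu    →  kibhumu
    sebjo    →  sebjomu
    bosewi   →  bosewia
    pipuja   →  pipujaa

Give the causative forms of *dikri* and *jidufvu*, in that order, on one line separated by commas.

Looking at the last vowel of each stem: -mu when the last vowel of the stem is a rounded vowel (*efiko*, *kibhu*, *sebjo*); -a when the last vowel of the stem is an unrounded vowel (*sisibfe*, *bosewi*, *pipuja*).
Since the last vowel of *dikri* is /i/ (an unrounded vowel), it takes -a, giving *dikria*.
The last vowel of *jidufvu* is /u/, which is a rounded vowel, so the suffix is -mu, giving *jidufvumu*.

dikria, jidufvumu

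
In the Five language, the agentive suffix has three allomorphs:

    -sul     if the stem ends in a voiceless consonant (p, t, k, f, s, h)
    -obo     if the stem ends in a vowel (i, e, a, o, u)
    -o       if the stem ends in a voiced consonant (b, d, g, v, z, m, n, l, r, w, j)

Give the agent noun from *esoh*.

esohsul

*esoh* — final sound /h/ (a voiceless consonant) → -sul → *esohsul*.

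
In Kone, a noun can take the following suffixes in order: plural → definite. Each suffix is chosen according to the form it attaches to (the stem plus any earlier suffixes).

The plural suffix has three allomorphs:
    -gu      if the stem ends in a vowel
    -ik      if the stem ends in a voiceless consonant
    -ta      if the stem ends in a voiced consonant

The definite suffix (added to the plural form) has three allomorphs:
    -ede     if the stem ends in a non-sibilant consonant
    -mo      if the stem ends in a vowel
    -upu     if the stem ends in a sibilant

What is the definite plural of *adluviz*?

Since the final sound of *adluviz* is /z/ (a voiced consonant), it takes -ta, giving *adluvizta*.
The plural form *adluvizta* — final sound /a/ (a vowel) → -mo → *adluviztamo*.

adluviztamo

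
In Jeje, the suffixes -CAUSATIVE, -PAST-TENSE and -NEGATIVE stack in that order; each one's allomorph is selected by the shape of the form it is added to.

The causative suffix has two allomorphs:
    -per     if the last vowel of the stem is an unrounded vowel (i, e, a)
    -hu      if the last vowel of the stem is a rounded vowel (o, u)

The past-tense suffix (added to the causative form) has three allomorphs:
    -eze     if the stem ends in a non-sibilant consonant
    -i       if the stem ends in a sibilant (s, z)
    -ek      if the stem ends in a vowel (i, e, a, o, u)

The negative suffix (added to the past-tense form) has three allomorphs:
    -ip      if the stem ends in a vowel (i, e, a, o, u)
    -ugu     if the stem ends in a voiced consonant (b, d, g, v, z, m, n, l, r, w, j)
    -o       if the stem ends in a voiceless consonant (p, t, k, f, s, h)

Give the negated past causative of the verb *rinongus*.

rinongushueko

*rinongus*: last vowel = /u/, a rounded vowel → -hu → *rinongushu*.
Since the final sound of the causative form *rinongushu* is /u/ (a vowel), it takes -ek, giving *rinongushuek*.
Since the final sound of the past-tense form *rinongushuek* is /k/ (a voiceless consonant), it takes -o, giving *rinongushueko*.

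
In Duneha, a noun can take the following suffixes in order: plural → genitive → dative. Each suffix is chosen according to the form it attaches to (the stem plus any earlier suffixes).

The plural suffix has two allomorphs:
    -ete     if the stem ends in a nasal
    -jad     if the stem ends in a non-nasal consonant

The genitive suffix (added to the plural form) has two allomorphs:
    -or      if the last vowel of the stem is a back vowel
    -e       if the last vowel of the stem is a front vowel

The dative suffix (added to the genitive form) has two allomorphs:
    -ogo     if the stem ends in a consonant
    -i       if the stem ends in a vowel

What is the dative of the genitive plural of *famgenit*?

famgenitjadorogo

Since the final consonant of *famgenit* is /t/ (non-nasal), it takes -jad, giving *famgenitjad*.
The last vowel of the plural form *famgenitjad* is /a/, which is a back vowel, so the genitive suffix is -or, giving *famgenitjador*.
Since the final sound of the genitive form *famgenitjador* is /r/ (a consonant), it takes -ogo, giving *famgenitjadorogo*.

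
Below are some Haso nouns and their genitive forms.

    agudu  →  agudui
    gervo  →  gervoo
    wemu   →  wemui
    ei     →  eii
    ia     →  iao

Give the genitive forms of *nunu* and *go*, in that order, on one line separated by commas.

nunui, goo

The suffix is conditioned by the last vowel: -i when the last vowel of the stem is a high vowel (*agudu*, *wemu*, *ei*); -o when the last vowel of the stem is a non-high vowel (*gervo*, *ia*).
The last vowel of *nunu* is /u/, which is a high vowel, so the suffix is -i, giving *nunui*.
The last vowel of *go* is /o/, which is a non-high vowel, so the suffix is -o, giving *goo*.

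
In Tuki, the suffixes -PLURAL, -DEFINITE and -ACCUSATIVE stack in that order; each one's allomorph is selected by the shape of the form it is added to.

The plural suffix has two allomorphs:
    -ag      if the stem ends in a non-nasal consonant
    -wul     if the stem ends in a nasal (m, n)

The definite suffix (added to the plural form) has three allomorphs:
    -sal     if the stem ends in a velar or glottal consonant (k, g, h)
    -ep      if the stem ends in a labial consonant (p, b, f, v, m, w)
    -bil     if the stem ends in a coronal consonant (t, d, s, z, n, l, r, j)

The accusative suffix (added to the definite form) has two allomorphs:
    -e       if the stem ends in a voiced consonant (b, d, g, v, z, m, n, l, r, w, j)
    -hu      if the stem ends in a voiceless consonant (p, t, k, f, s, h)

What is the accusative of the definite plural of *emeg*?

emegagsale

*emeg*: final consonant = /g/, non-nasal → -ag → *emegag*.
The plural form *emegag*: final consonant = /g/, velar/glottal → -sal → *emegagsal*.
The definite form *emegagsal*: final consonant = /l/, voiced → -e → *emegagsale*.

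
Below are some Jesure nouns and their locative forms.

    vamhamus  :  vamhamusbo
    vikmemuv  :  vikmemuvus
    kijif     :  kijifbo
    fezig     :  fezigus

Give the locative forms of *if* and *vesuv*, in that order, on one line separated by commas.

The pattern is voicing of the final consonant: -bo when the stem ends in a voiceless consonant (*vamhamus*, *kijif*); -us when the stem ends in a voiced consonant (*vikmemuv*, *fezig*).
Since the final consonant of *if* is /f/ (voiceless), it takes -bo, giving *ifbo*.
*vesuv* — final consonant /v/ (voiced) → -us → *vesuvus*.

ifbo, vesuvus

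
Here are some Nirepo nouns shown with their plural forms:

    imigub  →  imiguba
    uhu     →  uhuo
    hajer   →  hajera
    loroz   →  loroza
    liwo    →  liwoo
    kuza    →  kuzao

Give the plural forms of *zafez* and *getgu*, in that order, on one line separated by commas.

The pattern is consonant vs. vowel: -a when the stem ends in a consonant (*imigub*, *hajer*, *loroz*); -o when the stem ends in a vowel (*uhu*, *liwo*, *kuza*).
The final sound of *zafez* is /z/, which is a consonant, so the suffix is -a, giving *zafeza*.
*getgu*: final sound = /u/, a vowel → -o → *getguo*.

zafeza, getguo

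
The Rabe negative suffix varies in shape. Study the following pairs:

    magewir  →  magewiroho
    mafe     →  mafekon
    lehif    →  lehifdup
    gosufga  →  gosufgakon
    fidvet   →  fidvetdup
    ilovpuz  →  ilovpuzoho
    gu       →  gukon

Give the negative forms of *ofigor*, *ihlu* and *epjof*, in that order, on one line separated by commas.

The suffix is conditioned by the final sound: -dup when the stem ends in a voiceless consonant (*lehif*, *fidvet*); -oho when the stem ends in a voiced consonant (*magewir*, *ilovpuz*); -kon when the stem ends in a vowel (*mafe*, *gosufga*, *gu*).
*ofigor* — final sound /r/ (a voiced consonant) → -oho → *ofigoroho*.
*ihlu* — final sound /u/ (a vowel) → -kon → *ihlukon*.
*epjof*: final sound = /f/, a voiceless consonant → -dup → *epjofdup*.

ofigoroho, ihlukon, epjofdup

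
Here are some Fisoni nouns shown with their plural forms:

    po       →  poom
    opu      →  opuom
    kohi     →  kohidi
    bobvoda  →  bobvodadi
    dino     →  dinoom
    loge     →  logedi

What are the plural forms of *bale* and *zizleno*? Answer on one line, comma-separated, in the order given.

The pattern is rounding harmony: -om when the last vowel of the stem is a rounded vowel (*po*, *opu*, *dino*); -di when the last vowel of the stem is an unrounded vowel (*kohi*, *bobvoda*, *loge*).
Since the last vowel of *bale* is /e/ (an unrounded vowel), it takes -di, giving *baledi*.
The last vowel of *zizleno* is /o/, which is a rounded vowel, so the suffix is -om, giving *zizlenoom*.

baledi, zizlenoom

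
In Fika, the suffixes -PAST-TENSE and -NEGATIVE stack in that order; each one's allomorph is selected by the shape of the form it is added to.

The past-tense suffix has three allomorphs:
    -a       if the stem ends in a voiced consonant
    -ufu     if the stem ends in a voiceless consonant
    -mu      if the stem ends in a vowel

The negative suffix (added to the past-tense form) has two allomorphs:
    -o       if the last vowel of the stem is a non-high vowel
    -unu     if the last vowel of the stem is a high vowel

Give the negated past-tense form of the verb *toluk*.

tolukufuunu

Since the final sound of *toluk* is /k/ (a voiceless consonant), it takes -ufu, giving *tolukufu*.
Since the last vowel of the past-tense form *tolukufu* is /u/ (a high vowel), it takes -unu, giving *tolukufuunu*.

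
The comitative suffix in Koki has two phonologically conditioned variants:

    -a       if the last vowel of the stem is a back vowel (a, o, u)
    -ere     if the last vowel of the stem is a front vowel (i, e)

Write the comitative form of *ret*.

Since the last vowel of *ret* is /e/ (a front vowel), it takes -ere, giving *retere*.

retere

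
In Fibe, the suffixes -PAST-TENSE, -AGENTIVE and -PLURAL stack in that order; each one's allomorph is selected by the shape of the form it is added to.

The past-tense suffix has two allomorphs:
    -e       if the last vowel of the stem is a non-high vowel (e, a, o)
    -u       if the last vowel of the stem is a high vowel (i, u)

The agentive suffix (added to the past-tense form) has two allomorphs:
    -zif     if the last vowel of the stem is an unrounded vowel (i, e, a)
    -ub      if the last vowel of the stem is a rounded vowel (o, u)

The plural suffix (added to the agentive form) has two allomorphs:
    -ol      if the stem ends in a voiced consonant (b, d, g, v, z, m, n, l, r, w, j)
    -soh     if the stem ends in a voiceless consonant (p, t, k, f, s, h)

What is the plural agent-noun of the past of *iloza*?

ilozaezifsoh

*iloza* — last vowel /a/ (a non-high vowel) → -e → *ilozae*.
The past-tense form *ilozae*: last vowel = /e/, an unrounded vowel → -zif → *ilozaezif*.
Since the final consonant of the agentive form *ilozaezif* is /f/ (voiceless), it takes -soh, giving *ilozaezifsoh*.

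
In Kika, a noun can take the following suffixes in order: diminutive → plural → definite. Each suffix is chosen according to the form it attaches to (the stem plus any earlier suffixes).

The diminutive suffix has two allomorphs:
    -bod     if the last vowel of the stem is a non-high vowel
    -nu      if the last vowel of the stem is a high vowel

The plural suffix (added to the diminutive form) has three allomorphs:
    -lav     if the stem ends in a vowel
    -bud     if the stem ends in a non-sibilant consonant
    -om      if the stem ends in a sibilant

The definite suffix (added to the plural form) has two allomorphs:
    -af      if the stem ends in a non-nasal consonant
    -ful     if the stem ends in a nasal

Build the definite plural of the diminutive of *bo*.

Since the last vowel of *bo* is /o/ (a non-high vowel), it takes -bod, giving *bobod*.
The final sound of the diminutive form *bobod* is /d/, which is a non-sibilant consonant, so the plural suffix is -bud, giving *bobodbud*.
The final consonant of the plural form *bobodbud* is /d/, which is non-nasal, so the definite suffix is -af, giving *bobodbudaf*.

bobodbudaf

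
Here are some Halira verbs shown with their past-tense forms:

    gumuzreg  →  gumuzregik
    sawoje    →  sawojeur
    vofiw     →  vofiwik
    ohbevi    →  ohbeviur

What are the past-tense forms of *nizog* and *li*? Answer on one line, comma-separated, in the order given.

The pattern is consonant vs. vowel: -ik when the stem ends in a consonant (*gumuzreg*, *vofiw*); -ur when the stem ends in a vowel (*sawoje*, *ohbevi*).
Since the final sound of *nizog* is /g/ (a consonant), it takes -ik, giving *nizogik*.
*li*: final sound = /i/, a vowel → -ur → *liur*.

nizogik, liur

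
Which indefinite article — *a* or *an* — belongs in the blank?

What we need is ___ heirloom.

an

The indefinite article is chosen by the initial *sound* of the following word, not its spelling.
*heirloom* begins with the sound /ɛ/ (silent h) — a vowel sound.
So the article is *an*: What we need is an heirloom.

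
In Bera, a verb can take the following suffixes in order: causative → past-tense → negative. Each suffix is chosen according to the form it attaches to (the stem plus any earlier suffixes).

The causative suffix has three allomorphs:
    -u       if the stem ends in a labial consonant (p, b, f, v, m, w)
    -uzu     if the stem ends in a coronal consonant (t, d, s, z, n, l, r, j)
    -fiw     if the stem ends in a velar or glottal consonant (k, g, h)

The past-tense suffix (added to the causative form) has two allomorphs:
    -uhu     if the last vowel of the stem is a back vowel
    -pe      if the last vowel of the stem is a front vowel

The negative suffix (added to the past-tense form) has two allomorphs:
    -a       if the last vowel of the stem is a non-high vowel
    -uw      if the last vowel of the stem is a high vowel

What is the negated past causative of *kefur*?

*kefur* — final consonant /r/ (coronal) → -uzu → *kefuruzu*.
The causative form *kefuruzu* — last vowel /u/ (a back vowel) → -uhu → *kefuruzuuhu*.
The past-tense form *kefuruzuuhu*: last vowel = /u/, a high vowel → -uw → *kefuruzuuhuuw*.

kefuruzuuhuuw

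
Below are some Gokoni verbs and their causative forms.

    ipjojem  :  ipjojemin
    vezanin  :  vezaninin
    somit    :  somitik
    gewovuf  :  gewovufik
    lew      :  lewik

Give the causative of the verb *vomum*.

Looking at the final consonant of each stem: -in when the stem ends in a nasal (*ipjojem*, *vezanin*); -ik when the stem ends in a non-nasal consonant (*somit*, *gewovuf*, *lew*).
*vomum* — final consonant /m/ (a nasal) → -in → *vomumin*.

vomumin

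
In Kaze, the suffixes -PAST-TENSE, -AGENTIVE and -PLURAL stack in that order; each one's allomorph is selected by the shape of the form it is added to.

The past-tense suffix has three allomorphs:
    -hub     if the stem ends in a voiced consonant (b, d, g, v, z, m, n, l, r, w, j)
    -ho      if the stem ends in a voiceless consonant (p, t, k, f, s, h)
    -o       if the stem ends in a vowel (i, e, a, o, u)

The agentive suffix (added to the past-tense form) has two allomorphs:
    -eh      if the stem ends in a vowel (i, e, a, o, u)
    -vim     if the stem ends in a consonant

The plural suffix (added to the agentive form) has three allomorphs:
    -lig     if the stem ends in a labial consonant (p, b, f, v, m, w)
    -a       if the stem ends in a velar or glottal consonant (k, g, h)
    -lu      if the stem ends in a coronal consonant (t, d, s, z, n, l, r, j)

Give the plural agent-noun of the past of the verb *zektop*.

zektophoeha

Since the final sound of *zektop* is /p/ (a voiceless consonant), it takes -ho, giving *zektopho*.
The past-tense form *zektopho* — final sound /o/ (a vowel) → -eh → *zektophoeh*.
The agentive form *zektophoeh*: final consonant = /h/, velar/glottal → -a → *zektophoeha*.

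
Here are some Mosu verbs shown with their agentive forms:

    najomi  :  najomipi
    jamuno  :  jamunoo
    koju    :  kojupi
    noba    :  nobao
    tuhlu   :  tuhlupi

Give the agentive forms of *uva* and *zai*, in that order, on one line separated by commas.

The suffix is conditioned by the last vowel: -pi when the last vowel of the stem is a high vowel (*najomi*, *koju*, *tuhlu*); -o when the last vowel of the stem is a non-high vowel (*jamuno*, *noba*).
*uva*: last vowel = /a/, a non-high vowel → -o → *uvao*.
The last vowel of *zai* is /i/, which is a high vowel, so the suffix is -pi, giving *zaipi*.

uvao, zaipi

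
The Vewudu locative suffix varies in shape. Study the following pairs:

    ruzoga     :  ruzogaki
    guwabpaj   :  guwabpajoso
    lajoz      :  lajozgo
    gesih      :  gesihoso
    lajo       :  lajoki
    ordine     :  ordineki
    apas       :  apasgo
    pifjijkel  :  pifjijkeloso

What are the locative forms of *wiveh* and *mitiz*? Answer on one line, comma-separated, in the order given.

Looking at the final sound of each stem: -go when the stem ends in a sibilant (*lajoz*, *apas*); -oso when the stem ends in a non-sibilant consonant (*guwabpaj*, *gesih*, *pifjijkel*); -ki when the stem ends in a vowel (*ruzoga*, *lajo*, *ordine*).
The final sound of *wiveh* is /h/, which is a non-sibilant consonant, so the suffix is -oso, giving *wivehoso*.
*mitiz*: final sound = /z/, a sibilant → -go → *mitizgo*.

wivehoso, mitizgo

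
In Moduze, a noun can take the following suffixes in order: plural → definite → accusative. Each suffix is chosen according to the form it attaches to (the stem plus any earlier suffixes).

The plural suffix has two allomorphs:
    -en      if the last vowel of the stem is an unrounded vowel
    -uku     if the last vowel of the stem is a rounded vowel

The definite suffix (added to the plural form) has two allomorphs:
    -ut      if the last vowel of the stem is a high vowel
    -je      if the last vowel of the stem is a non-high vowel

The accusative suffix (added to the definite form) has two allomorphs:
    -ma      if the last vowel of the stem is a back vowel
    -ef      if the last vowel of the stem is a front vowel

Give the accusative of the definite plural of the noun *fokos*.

fokosukuutma

Since the last vowel of *fokos* is /o/ (a rounded vowel), it takes -uku, giving *fokosuku*.
The last vowel of the plural form *fokosuku* is /u/, which is a high vowel, so the definite suffix is -ut, giving *fokosukuut*.
The definite form *fokosukuut* — last vowel /u/ (a back vowel) → -ma → *fokosukuutma*.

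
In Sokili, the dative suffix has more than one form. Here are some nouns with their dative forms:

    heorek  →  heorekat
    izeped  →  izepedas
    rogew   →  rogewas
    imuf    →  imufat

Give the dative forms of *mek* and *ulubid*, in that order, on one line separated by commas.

Looking at the final consonant of each stem: -at when the stem ends in a voiceless consonant (*heorek*, *imuf*); -as when the stem ends in a voiced consonant (*izeped*, *rogew*).
*mek* — final consonant /k/ (voiceless) → -at → *mekat*.
*ulubid* — final consonant /d/ (voiced) → -as → *ulubidas*.

mekat, ulubidas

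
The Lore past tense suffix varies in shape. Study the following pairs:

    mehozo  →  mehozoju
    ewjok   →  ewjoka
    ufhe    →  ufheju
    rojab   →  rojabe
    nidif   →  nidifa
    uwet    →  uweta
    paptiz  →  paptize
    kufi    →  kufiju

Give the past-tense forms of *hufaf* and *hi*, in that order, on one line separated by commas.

hufafa, hiju

The pattern is voicing of the final sound: -a when the stem ends in a voiceless consonant (*ewjok*, *nidif*, *uwet*); -e when the stem ends in a voiced consonant (*rojab*, *paptiz*); -ju when the stem ends in a vowel (*mehozo*, *ufhe*, *kufi*).
The final sound of *hufaf* is /f/, which is a voiceless consonant, so the suffix is -a, giving *hufafa*.
*hi*: final sound = /i/, a vowel → -ju → *hiju*.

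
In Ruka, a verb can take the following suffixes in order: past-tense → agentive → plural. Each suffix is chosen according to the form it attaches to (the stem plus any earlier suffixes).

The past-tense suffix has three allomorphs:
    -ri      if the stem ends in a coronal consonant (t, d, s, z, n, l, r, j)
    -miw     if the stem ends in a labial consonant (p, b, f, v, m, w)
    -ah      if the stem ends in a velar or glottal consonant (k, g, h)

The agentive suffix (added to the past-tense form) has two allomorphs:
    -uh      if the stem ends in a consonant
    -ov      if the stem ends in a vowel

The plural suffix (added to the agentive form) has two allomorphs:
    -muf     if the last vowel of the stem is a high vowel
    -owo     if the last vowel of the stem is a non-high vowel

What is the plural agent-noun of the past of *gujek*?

gujekahuhmuf

*gujek* — final consonant /k/ (velar/glottal) → -ah → *gujekah*.
The past-tense form *gujekah*: final sound = /h/, a consonant → -uh → *gujekahuh*.
Since the last vowel of the agentive form *gujekahuh* is /u/ (a high vowel), it takes -muf, giving *gujekahuhmuf*.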